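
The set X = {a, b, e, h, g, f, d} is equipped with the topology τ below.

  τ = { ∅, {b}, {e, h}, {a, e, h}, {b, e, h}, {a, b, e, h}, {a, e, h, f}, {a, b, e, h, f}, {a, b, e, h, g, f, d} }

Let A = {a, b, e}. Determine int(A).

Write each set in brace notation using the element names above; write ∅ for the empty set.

{b}

interior: largest open inside A is {b} (from ∅, {b})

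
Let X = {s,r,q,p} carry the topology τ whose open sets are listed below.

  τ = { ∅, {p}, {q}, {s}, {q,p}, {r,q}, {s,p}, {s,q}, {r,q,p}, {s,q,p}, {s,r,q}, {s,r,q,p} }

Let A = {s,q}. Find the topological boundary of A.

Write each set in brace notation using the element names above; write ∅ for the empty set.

{r}

U open, U⊆A: ∅, {q}, {s}, {s,q}. int(A) = ⋃ = {s,q}
X∖A={r,p}, int(X∖A)={p}, hence cl(A)={s,r,q}
∂A: remove int from cl → {r}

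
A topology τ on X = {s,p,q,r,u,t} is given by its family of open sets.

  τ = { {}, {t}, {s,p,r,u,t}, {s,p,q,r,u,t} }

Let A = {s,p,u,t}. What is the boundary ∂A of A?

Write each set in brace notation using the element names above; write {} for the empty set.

U open, U⊆A: {}, {t}. int(A) = ⋃ = {t}
X∖A={q,r}, int(X∖A)={}, hence cl(A)={s,p,q,r,u,t}
∂A: remove int from cl → {s,p,q,r,u}

{s,p,q,r,u}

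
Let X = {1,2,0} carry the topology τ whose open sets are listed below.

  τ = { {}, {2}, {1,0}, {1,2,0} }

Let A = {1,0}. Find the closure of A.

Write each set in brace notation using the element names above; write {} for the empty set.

{1,0}

closure: X∖int(X∖A) = X∖{2} = {1,0}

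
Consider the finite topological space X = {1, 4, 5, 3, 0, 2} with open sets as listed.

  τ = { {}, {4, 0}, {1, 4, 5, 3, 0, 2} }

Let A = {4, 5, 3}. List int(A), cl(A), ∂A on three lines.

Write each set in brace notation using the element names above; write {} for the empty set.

interior: largest open inside A is {} (from {})
cl via duality: int({1, 0, 2}) = {}, so X∖{} = {1, 4, 5, 3, 0, 2}
cl∖int = {1, 4, 5, 3, 0, 2}

int(A) = {}
cl(A)  = {1, 4, 5, 3, 0, 2}
∂A     = {1, 4, 5, 3, 0, 2}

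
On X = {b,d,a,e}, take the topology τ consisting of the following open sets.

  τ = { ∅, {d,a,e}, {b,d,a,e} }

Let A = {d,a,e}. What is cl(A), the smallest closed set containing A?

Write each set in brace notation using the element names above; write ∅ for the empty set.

{b,d,a,e}

closure: X∖int(X∖A) = X∖∅ = {b,d,a,e}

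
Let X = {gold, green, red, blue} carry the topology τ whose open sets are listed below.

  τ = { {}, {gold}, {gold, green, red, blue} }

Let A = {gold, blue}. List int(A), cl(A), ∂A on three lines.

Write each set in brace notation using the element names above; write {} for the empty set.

int(A) = {gold}
cl(A)  = {gold, green, red, blue}
∂A     = {green, red, blue}

opens ⊆ A: {}, {gold}; union → int = {gold}
complement {green, red}; its interior {}; cl(A) = X∖{} = {gold, green, red, blue}
boundary = {gold, green, red, blue} ∖ {gold} = {green, red, blue}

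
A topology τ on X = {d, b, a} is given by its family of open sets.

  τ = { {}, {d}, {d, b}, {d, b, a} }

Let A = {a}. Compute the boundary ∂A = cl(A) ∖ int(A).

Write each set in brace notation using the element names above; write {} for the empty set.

opens ⊆ A: {}; union → int = {}
complement {d, b}; its interior {d, b}; cl(A) = X∖{d, b} = {a}
boundary = {a} ∖ {} = {a}

{a}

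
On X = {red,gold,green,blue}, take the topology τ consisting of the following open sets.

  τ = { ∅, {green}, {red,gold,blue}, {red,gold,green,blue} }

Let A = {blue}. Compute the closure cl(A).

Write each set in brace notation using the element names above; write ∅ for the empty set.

{red,gold,blue}

complement {red,gold,green}; its interior {green}; cl(A) = X∖{green} = {red,gold,blue}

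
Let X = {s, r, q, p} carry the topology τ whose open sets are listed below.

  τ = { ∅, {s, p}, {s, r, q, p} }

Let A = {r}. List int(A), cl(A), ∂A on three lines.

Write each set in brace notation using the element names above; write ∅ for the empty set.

open subsets of A: ∅; so int(A) = ∅
closure: X∖int(X∖A) = X∖{s, p} = {r, q}
∂A = {r, q} minus ∅ = {r, q}

int(A) = ∅
cl(A)  = {r, q}
∂A     = {r, q}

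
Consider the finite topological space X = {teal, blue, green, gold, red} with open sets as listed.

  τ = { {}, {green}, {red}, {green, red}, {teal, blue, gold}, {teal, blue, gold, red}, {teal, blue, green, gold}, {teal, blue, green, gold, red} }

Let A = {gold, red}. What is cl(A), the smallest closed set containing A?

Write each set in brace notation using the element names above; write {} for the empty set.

{teal, blue, gold, red}

closure: X∖int(X∖A) = X∖{green} = {teal, blue, gold, red}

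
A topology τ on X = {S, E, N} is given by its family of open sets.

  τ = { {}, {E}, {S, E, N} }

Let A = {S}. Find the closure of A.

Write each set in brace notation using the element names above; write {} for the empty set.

closure: X∖int(X∖A) = X∖{E} = {S, N}

{S, N}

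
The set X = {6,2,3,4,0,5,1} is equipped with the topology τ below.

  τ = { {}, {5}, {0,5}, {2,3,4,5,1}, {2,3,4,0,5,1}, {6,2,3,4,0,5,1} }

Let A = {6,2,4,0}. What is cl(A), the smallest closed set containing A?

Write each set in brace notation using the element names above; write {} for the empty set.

cl via duality: int({3,5,1}) = {5}, so X∖{5} = {6,2,3,4,0,1}

{6,2,3,4,0,1}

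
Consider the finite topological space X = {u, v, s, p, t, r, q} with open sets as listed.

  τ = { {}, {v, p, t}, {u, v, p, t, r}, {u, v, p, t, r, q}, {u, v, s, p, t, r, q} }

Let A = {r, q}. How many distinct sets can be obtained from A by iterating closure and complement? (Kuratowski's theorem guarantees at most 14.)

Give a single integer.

X∖A={u, v, s, p, t}, int(X∖A)={v, p, t}, hence cl(A)={u, s, r, q}
Orbit (k=closure, c=complement):
  1. A     = {r, q}
  2. kA    = {u, s, r, q}
  3. cA    = {u, v, s, p, t}
  4. ckA   = {v, p, t}
  5. kcA   = {u, v, s, p, t, r, q}
  6. ckcA  = {}
(closed under both — stop)

6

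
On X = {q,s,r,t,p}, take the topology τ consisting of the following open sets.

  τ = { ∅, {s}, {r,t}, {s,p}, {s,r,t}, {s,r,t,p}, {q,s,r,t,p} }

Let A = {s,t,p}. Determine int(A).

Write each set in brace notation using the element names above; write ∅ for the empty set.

{s,p}

opens ⊆ A: ∅, {s}, {s,p}; union → int = {s,p}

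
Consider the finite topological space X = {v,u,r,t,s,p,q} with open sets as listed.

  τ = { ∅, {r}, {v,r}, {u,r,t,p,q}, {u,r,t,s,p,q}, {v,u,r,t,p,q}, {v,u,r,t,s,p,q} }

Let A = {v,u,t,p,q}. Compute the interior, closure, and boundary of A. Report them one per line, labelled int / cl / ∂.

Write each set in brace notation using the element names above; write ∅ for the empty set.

interior: largest open inside A is ∅ (from ∅)
cl via duality: int({r,s}) = {r}, so X∖{r} = {v,u,t,s,p,q}
cl∖int = {v,u,t,s,p,q}

int(A) = ∅
cl(A)  = {v,u,t,s,p,q}
∂A     = {v,u,t,s,p,q}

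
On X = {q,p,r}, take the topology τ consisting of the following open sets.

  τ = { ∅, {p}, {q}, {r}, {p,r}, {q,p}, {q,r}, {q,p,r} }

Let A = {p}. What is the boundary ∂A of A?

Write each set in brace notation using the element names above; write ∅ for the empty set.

∅

U open, U⊆A: ∅, {p}. int(A) = ⋃ = {p}
X∖A={q,r}, int(X∖A)={q,r}, hence cl(A)={p}
∂A: remove int from cl → ∅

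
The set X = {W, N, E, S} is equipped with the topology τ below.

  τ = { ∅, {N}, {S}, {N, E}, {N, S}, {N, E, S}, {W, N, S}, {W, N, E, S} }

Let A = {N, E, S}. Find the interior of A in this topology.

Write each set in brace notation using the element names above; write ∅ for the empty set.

{N, E, S}

open subsets of A: ∅, {S}, {N}, {N, S}, {N, E}, {N, E, S}; so int(A) = {N, E, S}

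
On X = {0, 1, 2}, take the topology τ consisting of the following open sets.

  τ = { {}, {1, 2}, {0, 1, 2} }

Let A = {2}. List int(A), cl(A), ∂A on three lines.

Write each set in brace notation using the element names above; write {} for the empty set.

int(A) = {}
cl(A)  = {0, 1, 2}
∂A     = {0, 1, 2}

interior: largest open inside A is {} (from {})
cl via duality: int({0, 1}) = {}, so X∖{} = {0, 1, 2}
cl∖int = {0, 1, 2}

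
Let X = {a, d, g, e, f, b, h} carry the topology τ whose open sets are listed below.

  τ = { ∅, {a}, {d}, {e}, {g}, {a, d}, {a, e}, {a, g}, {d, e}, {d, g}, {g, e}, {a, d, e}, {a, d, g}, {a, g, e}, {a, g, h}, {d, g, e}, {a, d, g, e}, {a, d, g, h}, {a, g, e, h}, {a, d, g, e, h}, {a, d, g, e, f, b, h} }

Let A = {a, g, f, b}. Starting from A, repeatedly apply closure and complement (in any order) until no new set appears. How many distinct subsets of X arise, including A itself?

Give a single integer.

8

X∖A={d, e, h}, int(X∖A)={d, e}, hence cl(A)={a, g, f, b, h}
Orbit (k=closure, c=complement):
  1. A     = {a, g, f, b}
  2. kA    = {a, g, f, b, h}
  3. cA    = {d, e, h}
  4. ckA   = {d, e}
  5. kcA   = {d, e, f, b, h}
  6. kckA  = {d, e, f, b}
  7. ckcA  = {a, g}
  8. ckckA = {a, g, h}
(closed under both — stop)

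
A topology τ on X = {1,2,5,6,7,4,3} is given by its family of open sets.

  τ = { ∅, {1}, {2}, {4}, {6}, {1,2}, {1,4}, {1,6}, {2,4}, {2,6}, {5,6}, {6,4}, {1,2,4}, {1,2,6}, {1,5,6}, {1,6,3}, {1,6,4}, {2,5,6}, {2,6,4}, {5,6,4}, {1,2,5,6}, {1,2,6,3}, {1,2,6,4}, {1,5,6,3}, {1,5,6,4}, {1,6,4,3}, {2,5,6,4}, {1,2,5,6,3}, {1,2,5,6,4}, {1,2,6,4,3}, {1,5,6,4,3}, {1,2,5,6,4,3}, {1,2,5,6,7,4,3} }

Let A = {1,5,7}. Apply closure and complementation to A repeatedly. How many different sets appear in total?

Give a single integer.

closure: X∖int(X∖A) = X∖{2,6,4} = {1,5,7,3}
Let k=closure and c=complement:
  1. A     = {1,5,7}
  2. kA    = {1,5,7,3}
  3. cA    = {2,6,4,3}
  4. ckA   = {2,6,4}
  5. kcA   = {2,5,6,7,4,3}
  6. ckcA  = {1}
  7. kckcA = {1,7,3}
  8. ckckcA = {2,5,6,4}
— saturated at 8

8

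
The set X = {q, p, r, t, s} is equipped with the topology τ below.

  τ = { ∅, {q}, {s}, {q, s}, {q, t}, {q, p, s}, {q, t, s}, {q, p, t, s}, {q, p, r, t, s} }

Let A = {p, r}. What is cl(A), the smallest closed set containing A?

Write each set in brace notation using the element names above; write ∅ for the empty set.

cl via duality: int({q, t, s}) = {q, t, s}, so X∖{q, t, s} = {p, r}

{p, r}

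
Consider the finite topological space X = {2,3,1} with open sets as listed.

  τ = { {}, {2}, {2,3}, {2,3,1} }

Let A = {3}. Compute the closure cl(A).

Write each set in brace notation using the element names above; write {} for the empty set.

{3,1}

complement {2,1}; its interior {2}; cl(A) = X∖{2} = {3,1}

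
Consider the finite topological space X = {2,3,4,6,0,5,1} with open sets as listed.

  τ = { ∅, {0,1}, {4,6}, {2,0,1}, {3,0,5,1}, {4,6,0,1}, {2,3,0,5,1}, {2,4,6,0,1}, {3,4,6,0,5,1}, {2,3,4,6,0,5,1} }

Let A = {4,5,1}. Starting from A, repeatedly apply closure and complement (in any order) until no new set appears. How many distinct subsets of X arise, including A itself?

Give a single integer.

4

closure: X∖int(X∖A) = X∖∅ = {2,3,4,6,0,5,1}
Let k=closure and c=complement:
  1. A     = {4,5,1}
  2. kA    = {2,3,4,6,0,5,1}
  3. cA    = {2,3,6,0}
  4. ckA   = ∅
— saturated at 4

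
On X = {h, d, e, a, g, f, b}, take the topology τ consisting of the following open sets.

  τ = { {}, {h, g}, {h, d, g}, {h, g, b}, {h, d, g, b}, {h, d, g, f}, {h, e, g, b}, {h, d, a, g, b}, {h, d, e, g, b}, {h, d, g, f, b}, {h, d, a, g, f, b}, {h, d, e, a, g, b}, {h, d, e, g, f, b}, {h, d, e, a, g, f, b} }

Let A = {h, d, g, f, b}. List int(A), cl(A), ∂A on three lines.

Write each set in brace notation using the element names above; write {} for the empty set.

interior: largest open inside A is {h, d, g, f, b} (from {}, {h, g}, {h, g, b}, {h, d, g}, {h, d, g, b}, {h, d, g, f}, {h, d, g, f, b})
cl via duality: int({e, a}) = {}, so X∖{} = {h, d, e, a, g, f, b}
cl∖int = {e, a}

int(A) = {h, d, g, f, b}
cl(A)  = {h, d, e, a, g, f, b}
∂A     = {e, a}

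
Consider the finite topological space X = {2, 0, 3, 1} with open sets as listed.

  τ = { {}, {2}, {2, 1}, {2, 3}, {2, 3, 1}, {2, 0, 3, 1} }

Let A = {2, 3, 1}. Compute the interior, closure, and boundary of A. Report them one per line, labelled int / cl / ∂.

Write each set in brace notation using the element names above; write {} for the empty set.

open subsets of A: {}, {2}, {2, 1}, {2, 3}, {2, 3, 1}; so int(A) = {2, 3, 1}
closure: X∖int(X∖A) = X∖{} = {2, 0, 3, 1}
∂A = {2, 0, 3, 1} minus {2, 3, 1} = {0}

int(A) = {2, 3, 1}
cl(A)  = {2, 0, 3, 1}
∂A     = {0}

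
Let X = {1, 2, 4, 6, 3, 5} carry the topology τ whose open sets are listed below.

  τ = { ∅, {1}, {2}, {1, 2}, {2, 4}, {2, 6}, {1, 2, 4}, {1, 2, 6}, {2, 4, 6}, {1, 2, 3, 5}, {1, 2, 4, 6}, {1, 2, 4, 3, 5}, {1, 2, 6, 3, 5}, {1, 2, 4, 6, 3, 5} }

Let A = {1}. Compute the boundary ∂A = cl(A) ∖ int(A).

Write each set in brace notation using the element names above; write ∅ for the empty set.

{3, 5}

open subsets of A: ∅, {1}; so int(A) = {1}
closure: X∖int(X∖A) = X∖{2, 4, 6} = {1, 3, 5}
∂A = {1, 3, 5} minus {1} = {3, 5}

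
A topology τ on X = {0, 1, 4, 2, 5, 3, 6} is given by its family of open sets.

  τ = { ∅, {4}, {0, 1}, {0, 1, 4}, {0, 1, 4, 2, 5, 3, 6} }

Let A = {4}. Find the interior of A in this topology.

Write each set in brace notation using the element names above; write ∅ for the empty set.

U open, U⊆A: ∅, {4}. int(A) = ⋃ = {4}

{4}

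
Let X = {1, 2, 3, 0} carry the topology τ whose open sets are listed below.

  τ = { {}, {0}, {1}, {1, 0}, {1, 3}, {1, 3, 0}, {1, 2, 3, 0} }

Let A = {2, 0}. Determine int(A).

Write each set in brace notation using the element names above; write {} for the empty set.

{0}

U open, U⊆A: {}, {0}. int(A) = ⋃ = {0}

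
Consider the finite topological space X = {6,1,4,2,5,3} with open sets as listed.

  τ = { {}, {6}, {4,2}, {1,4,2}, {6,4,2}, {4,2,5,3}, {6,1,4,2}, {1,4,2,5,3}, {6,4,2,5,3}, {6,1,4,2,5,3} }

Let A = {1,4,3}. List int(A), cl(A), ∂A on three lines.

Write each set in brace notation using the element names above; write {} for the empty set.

int(A) = {}
cl(A)  = {1,4,2,5,3}
∂A     = {1,4,2,5,3}

open subsets of A: {}; so int(A) = {}
closure: X∖int(X∖A) = X∖{6} = {1,4,2,5,3}
∂A = {1,4,2,5,3} minus {} = {1,4,2,5,3}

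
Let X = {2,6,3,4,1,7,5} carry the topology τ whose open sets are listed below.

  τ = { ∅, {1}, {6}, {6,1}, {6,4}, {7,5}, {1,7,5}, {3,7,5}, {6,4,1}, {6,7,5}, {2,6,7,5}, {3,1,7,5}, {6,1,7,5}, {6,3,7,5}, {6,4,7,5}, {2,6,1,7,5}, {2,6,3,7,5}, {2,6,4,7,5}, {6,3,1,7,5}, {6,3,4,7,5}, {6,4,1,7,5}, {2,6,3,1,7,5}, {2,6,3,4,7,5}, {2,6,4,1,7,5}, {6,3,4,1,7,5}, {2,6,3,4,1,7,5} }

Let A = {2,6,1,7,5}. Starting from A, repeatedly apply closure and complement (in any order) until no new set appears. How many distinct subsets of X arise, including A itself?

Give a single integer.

4

X∖A={3,4}, int(X∖A)=∅, hence cl(A)={2,6,3,4,1,7,5}
Orbit (k=closure, c=complement):
  1. A     = {2,6,1,7,5}
  2. kA    = {2,6,3,4,1,7,5}
  3. cA    = {3,4}
  4. ckA   = ∅
(closed under both — stop)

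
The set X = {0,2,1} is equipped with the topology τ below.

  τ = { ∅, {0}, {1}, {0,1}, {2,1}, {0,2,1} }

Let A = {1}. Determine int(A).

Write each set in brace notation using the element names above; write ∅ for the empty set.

{1}

open subsets of A: ∅, {1}; so int(A) = {1}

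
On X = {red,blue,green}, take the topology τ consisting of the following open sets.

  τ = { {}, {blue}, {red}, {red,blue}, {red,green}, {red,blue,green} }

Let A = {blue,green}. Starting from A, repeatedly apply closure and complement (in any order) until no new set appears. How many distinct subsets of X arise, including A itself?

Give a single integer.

4

closure: X∖int(X∖A) = X∖{red} = {blue,green}
Let k=closure and c=complement:
  1. A     = {blue,green}
  2. cA    = {red}
  3. kcA   = {red,green}
  4. ckcA  = {blue}
— saturated at 4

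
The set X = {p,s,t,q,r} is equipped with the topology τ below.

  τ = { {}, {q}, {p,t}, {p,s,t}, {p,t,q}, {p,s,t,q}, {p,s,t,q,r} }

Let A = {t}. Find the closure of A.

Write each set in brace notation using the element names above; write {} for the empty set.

{p,s,t,r}

cl via duality: int({p,s,q,r}) = {q}, so X∖{q} = {p,s,t,r}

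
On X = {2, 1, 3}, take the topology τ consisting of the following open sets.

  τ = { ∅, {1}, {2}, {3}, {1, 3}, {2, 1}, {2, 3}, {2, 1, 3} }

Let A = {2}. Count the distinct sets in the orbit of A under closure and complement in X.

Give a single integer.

cl via duality: int({1, 3}) = {1, 3}, so X∖{1, 3} = {2}
Write k for closure, c for complement:
  1. A     = {2}
  2. cA    = {1, 3}
applying k or c yields no new set

2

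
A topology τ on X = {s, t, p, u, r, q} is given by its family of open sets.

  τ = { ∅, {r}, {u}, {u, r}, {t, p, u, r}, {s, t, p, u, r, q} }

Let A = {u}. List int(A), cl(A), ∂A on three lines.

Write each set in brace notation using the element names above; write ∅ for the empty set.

U open, U⊆A: ∅, {u}. int(A) = ⋃ = {u}
X∖A={s, t, p, r, q}, int(X∖A)={r}, hence cl(A)={s, t, p, u, q}
∂A: remove int from cl → {s, t, p, q}

int(A) = {u}
cl(A)  = {s, t, p, u, q}
∂A     = {s, t, p, q}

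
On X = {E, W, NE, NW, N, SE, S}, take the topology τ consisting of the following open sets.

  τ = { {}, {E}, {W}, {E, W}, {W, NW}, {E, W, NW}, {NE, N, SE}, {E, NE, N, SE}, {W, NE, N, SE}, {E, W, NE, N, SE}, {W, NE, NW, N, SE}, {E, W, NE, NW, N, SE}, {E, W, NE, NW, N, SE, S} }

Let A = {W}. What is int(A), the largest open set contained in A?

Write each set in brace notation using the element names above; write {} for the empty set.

{W}

open subsets of A: {}, {W}; so int(A) = {W}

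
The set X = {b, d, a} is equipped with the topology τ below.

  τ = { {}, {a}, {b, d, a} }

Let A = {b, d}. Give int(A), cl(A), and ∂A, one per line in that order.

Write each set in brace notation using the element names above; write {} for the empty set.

int(A) = {}
cl(A)  = {b, d}
∂A     = {b, d}

opens ⊆ A: {}; union → int = {}
complement {a}; its interior {a}; cl(A) = X∖{a} = {b, d}
boundary = {b, d} ∖ {} = {b, d}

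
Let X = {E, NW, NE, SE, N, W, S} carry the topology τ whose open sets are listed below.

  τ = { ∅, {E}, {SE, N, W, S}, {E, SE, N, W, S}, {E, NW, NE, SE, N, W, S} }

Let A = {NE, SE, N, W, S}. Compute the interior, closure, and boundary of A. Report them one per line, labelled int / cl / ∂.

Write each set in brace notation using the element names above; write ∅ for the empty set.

int(A) = {SE, N, W, S}
cl(A)  = {NW, NE, SE, N, W, S}
∂A     = {NW, NE}

interior: largest open inside A is {SE, N, W, S} (from ∅, {SE, N, W, S})
cl via duality: int({E, NW}) = {E}, so X∖{E} = {NW, NE, SE, N, W, S}
cl∖int = {NW, NE}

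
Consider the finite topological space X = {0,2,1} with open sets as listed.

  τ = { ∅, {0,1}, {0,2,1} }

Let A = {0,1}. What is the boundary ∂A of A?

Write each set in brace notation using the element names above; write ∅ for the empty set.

{2}

interior: largest open inside A is {0,1} (from ∅, {0,1})
cl via duality: int({2}) = ∅, so X∖∅ = {0,2,1}
cl∖int = {2}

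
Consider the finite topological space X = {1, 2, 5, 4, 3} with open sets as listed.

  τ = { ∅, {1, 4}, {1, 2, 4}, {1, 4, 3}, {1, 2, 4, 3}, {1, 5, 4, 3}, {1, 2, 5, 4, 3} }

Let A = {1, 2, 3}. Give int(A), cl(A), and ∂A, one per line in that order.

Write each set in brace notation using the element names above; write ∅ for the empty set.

int(A) = ∅
cl(A)  = {1, 2, 5, 4, 3}
∂A     = {1, 2, 5, 4, 3}

opens ⊆ A: ∅; union → int = ∅
complement {5, 4}; its interior ∅; cl(A) = X∖∅ = {1, 2, 5, 4, 3}
boundary = {1, 2, 5, 4, 3} ∖ ∅ = {1, 2, 5, 4, 3}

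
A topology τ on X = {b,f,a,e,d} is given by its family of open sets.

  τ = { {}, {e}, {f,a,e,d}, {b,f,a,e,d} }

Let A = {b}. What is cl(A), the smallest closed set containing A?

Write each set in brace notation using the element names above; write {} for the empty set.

X∖A={f,a,e,d}, int(X∖A)={f,a,e,d}, hence cl(A)={b}

{b}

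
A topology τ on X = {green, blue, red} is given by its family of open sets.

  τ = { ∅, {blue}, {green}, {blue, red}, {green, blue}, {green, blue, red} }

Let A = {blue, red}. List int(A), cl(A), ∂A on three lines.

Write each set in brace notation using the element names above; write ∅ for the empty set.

int(A) = {blue, red}
cl(A)  = {blue, red}
∂A     = ∅

interior: largest open inside A is {blue, red} (from ∅, {blue}, {blue, red})
cl via duality: int({green}) = {green}, so X∖{green} = {blue, red}
cl∖int = ∅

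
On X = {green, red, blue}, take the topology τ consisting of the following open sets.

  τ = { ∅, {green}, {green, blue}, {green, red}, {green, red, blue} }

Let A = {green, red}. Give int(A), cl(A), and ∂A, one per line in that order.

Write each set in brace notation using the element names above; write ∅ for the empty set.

int(A) = {green, red}
cl(A)  = {green, red, blue}
∂A     = {blue}

open subsets of A: ∅, {green}, {green, red}; so int(A) = {green, red}
closure: X∖int(X∖A) = X∖∅ = {green, red, blue}
∂A = {green, red, blue} minus {green, red} = {blue}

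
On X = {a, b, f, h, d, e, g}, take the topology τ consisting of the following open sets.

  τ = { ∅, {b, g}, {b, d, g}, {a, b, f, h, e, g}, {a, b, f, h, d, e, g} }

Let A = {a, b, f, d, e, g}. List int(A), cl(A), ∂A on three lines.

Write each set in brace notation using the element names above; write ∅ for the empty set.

open subsets of A: ∅, {b, g}, {b, d, g}; so int(A) = {b, d, g}
closure: X∖int(X∖A) = X∖∅ = {a, b, f, h, d, e, g}
∂A = {a, b, f, h, d, e, g} minus {b, d, g} = {a, f, h, e}

int(A) = {b, d, g}
cl(A)  = {a, b, f, h, d, e, g}
∂A     = {a, f, h, e}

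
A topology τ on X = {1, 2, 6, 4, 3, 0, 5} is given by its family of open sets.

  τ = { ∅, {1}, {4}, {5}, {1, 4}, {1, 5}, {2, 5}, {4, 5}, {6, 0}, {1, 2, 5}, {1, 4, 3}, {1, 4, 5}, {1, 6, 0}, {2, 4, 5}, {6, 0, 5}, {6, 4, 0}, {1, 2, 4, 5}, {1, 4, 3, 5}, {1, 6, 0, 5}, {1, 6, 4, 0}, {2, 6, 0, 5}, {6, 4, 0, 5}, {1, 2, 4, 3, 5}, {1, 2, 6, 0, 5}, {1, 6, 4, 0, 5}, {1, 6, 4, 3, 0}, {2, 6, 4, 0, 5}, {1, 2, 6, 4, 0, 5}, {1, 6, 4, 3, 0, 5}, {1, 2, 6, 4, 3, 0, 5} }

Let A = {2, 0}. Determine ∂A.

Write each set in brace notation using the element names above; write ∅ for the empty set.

{2, 6, 0}

opens ⊆ A: ∅; union → int = ∅
complement {1, 6, 4, 3, 5}; its interior {1, 4, 3, 5}; cl(A) = X∖{1, 4, 3, 5} = {2, 6, 0}
boundary = {2, 6, 0} ∖ ∅ = {2, 6, 0}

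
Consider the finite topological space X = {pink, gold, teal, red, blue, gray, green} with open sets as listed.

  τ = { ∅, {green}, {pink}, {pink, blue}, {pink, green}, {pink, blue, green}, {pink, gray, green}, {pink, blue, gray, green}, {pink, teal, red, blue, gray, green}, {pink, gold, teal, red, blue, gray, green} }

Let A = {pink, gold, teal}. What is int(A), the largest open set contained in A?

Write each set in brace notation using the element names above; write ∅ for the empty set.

open subsets of A: ∅, {pink}; so int(A) = {pink}

{pink}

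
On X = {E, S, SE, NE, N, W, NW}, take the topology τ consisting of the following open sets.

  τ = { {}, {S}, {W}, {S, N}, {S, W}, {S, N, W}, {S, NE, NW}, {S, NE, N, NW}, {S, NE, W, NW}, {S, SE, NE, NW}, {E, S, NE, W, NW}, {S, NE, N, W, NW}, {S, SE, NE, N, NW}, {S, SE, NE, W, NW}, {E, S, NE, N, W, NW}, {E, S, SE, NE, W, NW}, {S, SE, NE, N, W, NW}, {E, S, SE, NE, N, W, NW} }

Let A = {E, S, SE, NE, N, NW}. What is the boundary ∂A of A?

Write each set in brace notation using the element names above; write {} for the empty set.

U open, U⊆A: {}, {S}, {S, N}, {S, NE, NW}, {S, NE, N, NW}, {S, SE, NE, NW}, {S, SE, NE, N, NW}. int(A) = ⋃ = {S, SE, NE, N, NW}
X∖A={W}, int(X∖A)={W}, hence cl(A)={E, S, SE, NE, N, NW}
∂A: remove int from cl → {E}

{E}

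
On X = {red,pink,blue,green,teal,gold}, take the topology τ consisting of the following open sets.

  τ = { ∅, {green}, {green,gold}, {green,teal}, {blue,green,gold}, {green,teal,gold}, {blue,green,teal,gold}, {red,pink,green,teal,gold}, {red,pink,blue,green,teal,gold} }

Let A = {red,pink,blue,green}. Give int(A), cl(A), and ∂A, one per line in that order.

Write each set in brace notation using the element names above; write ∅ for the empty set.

U open, U⊆A: ∅, {green}. int(A) = ⋃ = {green}
X∖A={teal,gold}, int(X∖A)=∅, hence cl(A)={red,pink,blue,green,teal,gold}
∂A: remove int from cl → {red,pink,blue,teal,gold}

int(A) = {green}
cl(A)  = {red,pink,blue,green,teal,gold}
∂A     = {red,pink,blue,teal,gold}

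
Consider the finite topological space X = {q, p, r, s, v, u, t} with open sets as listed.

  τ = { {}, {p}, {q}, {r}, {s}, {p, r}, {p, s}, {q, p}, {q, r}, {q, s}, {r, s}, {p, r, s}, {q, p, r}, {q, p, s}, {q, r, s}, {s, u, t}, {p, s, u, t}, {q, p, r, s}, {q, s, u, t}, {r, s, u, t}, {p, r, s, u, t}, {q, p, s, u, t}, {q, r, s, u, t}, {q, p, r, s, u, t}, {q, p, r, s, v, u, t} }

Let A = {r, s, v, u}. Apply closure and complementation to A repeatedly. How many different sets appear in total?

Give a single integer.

8

cl via duality: int({q, p, t}) = {q, p}, so X∖{q, p} = {r, s, v, u, t}
Write k for closure, c for complement:
  1. A     = {r, s, v, u}
  2. kA    = {r, s, v, u, t}
  3. cA    = {q, p, t}
  4. ckA   = {q, p}
  5. kcA   = {q, p, v, u, t}
  6. kckA  = {q, p, v}
  7. ckcA  = {r, s}
  8. ckckA = {r, s, u, t}
applying k or c yields no new set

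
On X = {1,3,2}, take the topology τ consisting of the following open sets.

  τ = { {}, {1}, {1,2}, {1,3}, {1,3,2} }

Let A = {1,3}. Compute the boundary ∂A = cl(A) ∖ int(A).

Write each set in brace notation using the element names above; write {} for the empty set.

{2}

U open, U⊆A: {}, {1}, {1,3}. int(A) = ⋃ = {1,3}
X∖A={2}, int(X∖A)={}, hence cl(A)={1,3,2}
∂A: remove int from cl → {2}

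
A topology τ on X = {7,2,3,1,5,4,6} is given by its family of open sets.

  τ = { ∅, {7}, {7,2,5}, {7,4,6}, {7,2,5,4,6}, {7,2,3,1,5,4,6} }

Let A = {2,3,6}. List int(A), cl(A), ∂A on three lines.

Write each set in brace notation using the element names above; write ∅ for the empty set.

opens ⊆ A: ∅; union → int = ∅
complement {7,1,5,4}; its interior {7}; cl(A) = X∖{7} = {2,3,1,5,4,6}
boundary = {2,3,1,5,4,6} ∖ ∅ = {2,3,1,5,4,6}

int(A) = ∅
cl(A)  = {2,3,1,5,4,6}
∂A     = {2,3,1,5,4,6}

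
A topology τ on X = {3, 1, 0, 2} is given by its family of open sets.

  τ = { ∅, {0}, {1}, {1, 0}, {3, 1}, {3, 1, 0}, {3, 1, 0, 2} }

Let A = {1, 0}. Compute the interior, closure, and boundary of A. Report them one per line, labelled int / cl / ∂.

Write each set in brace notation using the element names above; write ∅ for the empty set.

int(A) = {1, 0}
cl(A)  = {3, 1, 0, 2}
∂A     = {3, 2}

U open, U⊆A: ∅, {0}, {1}, {1, 0}. int(A) = ⋃ = {1, 0}
X∖A={3, 2}, int(X∖A)=∅, hence cl(A)={3, 1, 0, 2}
∂A: remove int from cl → {3, 2}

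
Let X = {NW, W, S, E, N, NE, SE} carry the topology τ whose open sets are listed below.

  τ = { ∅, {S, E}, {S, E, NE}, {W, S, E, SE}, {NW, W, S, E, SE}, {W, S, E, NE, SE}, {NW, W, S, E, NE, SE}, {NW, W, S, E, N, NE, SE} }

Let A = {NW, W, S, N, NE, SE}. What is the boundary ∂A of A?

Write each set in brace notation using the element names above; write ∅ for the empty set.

U open, U⊆A: ∅. int(A) = ⋃ = ∅
X∖A={E}, int(X∖A)=∅, hence cl(A)={NW, W, S, E, N, NE, SE}
∂A: remove int from cl → {NW, W, S, E, N, NE, SE}

{NW, W, S, E, N, NE, SE}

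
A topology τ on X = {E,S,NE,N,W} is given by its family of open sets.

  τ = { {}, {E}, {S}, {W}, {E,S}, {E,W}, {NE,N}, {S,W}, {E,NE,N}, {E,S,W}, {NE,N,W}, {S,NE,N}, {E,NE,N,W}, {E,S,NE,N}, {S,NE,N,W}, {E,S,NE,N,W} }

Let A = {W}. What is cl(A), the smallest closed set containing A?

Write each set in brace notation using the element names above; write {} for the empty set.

complement {E,S,NE,N}; its interior {E,S,NE,N}; cl(A) = X∖{E,S,NE,N} = {W}

{W}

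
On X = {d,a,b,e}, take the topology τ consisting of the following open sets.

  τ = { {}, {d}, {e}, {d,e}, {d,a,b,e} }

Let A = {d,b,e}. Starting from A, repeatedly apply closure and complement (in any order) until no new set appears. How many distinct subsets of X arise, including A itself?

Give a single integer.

complement {a}; its interior {}; cl(A) = X∖{} = {d,a,b,e}
With k = closure, c = complement:
  1. A     = {d,b,e}
  2. kA    = {d,a,b,e}
  3. cA    = {a}
  4. ckA   = {}
  5. kcA   = {a,b}
  6. ckcA  = {d,e}
k, c of each give nothing new

6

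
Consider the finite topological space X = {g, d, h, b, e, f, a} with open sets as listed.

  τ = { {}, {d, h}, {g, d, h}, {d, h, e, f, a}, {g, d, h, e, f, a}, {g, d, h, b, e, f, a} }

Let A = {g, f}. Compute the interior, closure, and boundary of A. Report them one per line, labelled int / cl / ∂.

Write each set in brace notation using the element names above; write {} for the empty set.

int(A) = {}
cl(A)  = {g, b, e, f, a}
∂A     = {g, b, e, f, a}

opens ⊆ A: {}; union → int = {}
complement {d, h, b, e, a}; its interior {d, h}; cl(A) = X∖{d, h} = {g, b, e, f, a}
boundary = {g, b, e, f, a} ∖ {} = {g, b, e, f, a}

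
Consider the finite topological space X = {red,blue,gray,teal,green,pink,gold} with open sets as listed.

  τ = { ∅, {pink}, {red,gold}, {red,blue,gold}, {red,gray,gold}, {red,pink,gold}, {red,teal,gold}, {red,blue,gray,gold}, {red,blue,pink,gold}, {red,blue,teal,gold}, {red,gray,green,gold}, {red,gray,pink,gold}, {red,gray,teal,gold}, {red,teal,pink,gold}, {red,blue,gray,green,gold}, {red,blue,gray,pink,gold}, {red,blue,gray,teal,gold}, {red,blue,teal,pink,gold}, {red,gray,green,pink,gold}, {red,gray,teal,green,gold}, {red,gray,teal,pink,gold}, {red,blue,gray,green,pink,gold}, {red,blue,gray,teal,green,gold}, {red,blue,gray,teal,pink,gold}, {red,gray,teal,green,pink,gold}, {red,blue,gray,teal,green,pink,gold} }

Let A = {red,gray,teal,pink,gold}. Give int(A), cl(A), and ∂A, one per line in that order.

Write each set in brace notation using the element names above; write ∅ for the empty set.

open subsets of A: ∅, {pink}, {red,gold}, {red,teal,gold}, {red,gray,gold}, {red,pink,gold}, {red,gray,pink,gold}, {red,teal,pink,gold}, {red,gray,teal,gold}, {red,gray,teal,pink,gold}; so int(A) = {red,gray,teal,pink,gold}
closure: X∖int(X∖A) = X∖∅ = {red,blue,gray,teal,green,pink,gold}
∂A = {red,blue,gray,teal,green,pink,gold} minus {red,gray,teal,pink,gold} = {blue,green}

int(A) = {red,gray,teal,pink,gold}
cl(A)  = {red,blue,gray,teal,green,pink,gold}
∂A     = {blue,green}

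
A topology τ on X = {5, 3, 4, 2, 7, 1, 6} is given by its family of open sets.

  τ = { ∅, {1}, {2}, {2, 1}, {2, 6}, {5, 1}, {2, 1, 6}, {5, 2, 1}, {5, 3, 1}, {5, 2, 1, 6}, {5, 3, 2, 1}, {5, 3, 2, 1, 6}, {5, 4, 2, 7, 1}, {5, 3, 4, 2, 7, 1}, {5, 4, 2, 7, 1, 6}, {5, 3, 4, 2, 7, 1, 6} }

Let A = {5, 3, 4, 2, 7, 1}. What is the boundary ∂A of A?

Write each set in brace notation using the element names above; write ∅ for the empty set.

U open, U⊆A: ∅, {1}, {2}, {5, 1}, {2, 1}, {5, 3, 1}, {5, 2, 1}, {5, 3, 2, 1}, {5, 4, 2, 7, 1}, {5, 3, 4, 2, 7, 1}. int(A) = ⋃ = {5, 3, 4, 2, 7, 1}
X∖A={6}, int(X∖A)=∅, hence cl(A)={5, 3, 4, 2, 7, 1, 6}
∂A: remove int from cl → {6}

{6}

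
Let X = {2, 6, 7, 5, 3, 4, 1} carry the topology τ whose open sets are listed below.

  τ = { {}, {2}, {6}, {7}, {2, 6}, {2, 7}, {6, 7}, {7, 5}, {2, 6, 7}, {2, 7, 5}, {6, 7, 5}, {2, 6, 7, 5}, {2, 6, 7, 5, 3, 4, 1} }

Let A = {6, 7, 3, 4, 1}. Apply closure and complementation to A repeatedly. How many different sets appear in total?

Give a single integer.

8

complement {2, 5}; its interior {2}; cl(A) = X∖{2} = {6, 7, 5, 3, 4, 1}
With k = closure, c = complement:
  1. A     = {6, 7, 3, 4, 1}
  2. kA    = {6, 7, 5, 3, 4, 1}
  3. cA    = {2, 5}
  4. ckA   = {2}
  5. kcA   = {2, 5, 3, 4, 1}
  6. kckA  = {2, 3, 4, 1}
  7. ckcA  = {6, 7}
  8. ckckA = {6, 7, 5}
k, c of each give nothing new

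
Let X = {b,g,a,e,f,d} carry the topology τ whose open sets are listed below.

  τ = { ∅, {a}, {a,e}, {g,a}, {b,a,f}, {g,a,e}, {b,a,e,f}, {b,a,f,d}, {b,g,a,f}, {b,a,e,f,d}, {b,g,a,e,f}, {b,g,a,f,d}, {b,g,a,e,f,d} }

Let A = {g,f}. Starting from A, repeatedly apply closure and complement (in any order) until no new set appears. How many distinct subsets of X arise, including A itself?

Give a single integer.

6

closure: X∖int(X∖A) = X∖{a,e} = {b,g,f,d}
Let k=closure and c=complement:
  1. A     = {g,f}
  2. kA    = {b,g,f,d}
  3. cA    = {b,a,e,d}
  4. ckA   = {a,e}
  5. kcA   = {b,g,a,e,f,d}
  6. ckcA  = ∅
— saturated at 6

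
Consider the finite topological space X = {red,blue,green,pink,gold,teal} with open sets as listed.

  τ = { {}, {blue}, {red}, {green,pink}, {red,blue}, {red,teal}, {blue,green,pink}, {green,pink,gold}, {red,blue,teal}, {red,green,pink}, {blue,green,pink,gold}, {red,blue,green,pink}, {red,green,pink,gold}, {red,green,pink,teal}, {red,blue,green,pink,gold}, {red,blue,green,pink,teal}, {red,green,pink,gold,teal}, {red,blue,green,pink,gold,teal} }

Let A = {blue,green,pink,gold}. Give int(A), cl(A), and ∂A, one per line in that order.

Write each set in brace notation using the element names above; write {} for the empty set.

int(A) = {blue,green,pink,gold}
cl(A)  = {blue,green,pink,gold}
∂A     = {}

open subsets of A: {}, {blue}, {green,pink}, {green,pink,gold}, {blue,green,pink}, {blue,green,pink,gold}; so int(A) = {blue,green,pink,gold}
closure: X∖int(X∖A) = X∖{red,teal} = {blue,green,pink,gold}
∂A = {blue,green,pink,gold} minus {blue,green,pink,gold} = {}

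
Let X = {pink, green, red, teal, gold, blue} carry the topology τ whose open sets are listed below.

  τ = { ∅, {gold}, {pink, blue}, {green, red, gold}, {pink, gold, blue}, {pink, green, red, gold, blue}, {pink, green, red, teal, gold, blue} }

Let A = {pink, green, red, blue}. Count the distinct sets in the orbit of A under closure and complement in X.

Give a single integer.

X∖A={teal, gold}, int(X∖A)={gold}, hence cl(A)={pink, green, red, teal, blue}
Orbit (k=closure, c=complement):
  1. A     = {pink, green, red, blue}
  2. kA    = {pink, green, red, teal, blue}
  3. cA    = {teal, gold}
  4. ckA   = {gold}
  5. kcA   = {green, red, teal, gold}
  6. ckcA  = {pink, blue}
  7. kckcA = {pink, teal, blue}
  8. ckckcA = {green, red, gold}
(closed under both — stop)

8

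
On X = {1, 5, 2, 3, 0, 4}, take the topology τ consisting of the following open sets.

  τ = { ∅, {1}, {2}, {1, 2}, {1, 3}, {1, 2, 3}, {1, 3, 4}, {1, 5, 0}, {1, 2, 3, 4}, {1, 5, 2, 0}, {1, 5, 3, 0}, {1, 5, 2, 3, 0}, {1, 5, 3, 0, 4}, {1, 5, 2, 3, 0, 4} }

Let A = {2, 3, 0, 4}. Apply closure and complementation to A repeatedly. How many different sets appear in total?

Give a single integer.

6

cl via duality: int({1, 5}) = {1}, so X∖{1} = {5, 2, 3, 0, 4}
Write k for closure, c for complement:
  1. A     = {2, 3, 0, 4}
  2. kA    = {5, 2, 3, 0, 4}
  3. cA    = {1, 5}
  4. ckA   = {1}
  5. kcA   = {1, 5, 3, 0, 4}
  6. ckcA  = {2}
applying k or c yields no new set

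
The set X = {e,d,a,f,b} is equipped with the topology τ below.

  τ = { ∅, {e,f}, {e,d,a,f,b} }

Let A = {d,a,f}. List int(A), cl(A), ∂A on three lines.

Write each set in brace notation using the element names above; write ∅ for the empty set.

int(A) = ∅
cl(A)  = {e,d,a,f,b}
∂A     = {e,d,a,f,b}

opens ⊆ A: ∅; union → int = ∅
complement {e,b}; its interior ∅; cl(A) = X∖∅ = {e,d,a,f,b}
boundary = {e,d,a,f,b} ∖ ∅ = {e,d,a,f,b}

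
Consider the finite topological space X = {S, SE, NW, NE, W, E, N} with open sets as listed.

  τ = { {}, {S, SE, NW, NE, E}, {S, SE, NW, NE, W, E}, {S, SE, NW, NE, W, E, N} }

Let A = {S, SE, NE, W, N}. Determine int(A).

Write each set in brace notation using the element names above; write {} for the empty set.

{}

U open, U⊆A: {}. int(A) = ⋃ = {}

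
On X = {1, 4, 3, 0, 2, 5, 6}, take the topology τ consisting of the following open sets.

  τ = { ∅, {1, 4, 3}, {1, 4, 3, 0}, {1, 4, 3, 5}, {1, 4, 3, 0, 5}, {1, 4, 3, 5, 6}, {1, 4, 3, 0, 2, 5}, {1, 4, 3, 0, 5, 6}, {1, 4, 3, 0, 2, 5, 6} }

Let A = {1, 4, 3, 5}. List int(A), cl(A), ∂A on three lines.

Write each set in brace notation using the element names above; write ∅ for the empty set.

int(A) = {1, 4, 3, 5}
cl(A)  = {1, 4, 3, 0, 2, 5, 6}
∂A     = {0, 2, 6}

interior: largest open inside A is {1, 4, 3, 5} (from ∅, {1, 4, 3}, {1, 4, 3, 5})
cl via duality: int({0, 2, 6}) = ∅, so X∖∅ = {1, 4, 3, 0, 2, 5, 6}
cl∖int = {0, 2, 6}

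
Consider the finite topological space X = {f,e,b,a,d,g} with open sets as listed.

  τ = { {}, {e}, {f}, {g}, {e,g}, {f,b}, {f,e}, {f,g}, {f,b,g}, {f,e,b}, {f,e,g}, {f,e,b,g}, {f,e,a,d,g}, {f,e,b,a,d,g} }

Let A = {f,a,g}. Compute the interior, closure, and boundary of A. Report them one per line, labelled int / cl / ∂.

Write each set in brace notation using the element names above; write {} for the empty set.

int(A) = {f,g}
cl(A)  = {f,b,a,d,g}
∂A     = {b,a,d}

open subsets of A: {}, {f}, {g}, {f,g}; so int(A) = {f,g}
closure: X∖int(X∖A) = X∖{e} = {f,b,a,d,g}
∂A = {f,b,a,d,g} minus {f,g} = {b,a,d}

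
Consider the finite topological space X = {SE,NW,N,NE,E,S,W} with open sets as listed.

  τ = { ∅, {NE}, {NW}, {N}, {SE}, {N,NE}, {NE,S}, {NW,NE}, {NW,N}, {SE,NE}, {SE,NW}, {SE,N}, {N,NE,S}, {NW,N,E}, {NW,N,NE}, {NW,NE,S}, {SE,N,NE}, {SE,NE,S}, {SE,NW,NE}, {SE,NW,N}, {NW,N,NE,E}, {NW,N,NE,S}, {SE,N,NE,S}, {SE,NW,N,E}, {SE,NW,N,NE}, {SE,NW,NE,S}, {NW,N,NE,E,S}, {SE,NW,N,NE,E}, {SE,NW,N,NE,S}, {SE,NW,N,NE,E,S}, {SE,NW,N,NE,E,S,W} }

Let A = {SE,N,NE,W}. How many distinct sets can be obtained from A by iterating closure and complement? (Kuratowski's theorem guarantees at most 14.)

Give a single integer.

8

cl via duality: int({NW,E,S}) = {NW}, so X∖{NW} = {SE,N,NE,E,S,W}
Write k for closure, c for complement:
  1. A     = {SE,N,NE,W}
  2. kA    = {SE,N,NE,E,S,W}
  3. cA    = {NW,E,S}
  4. ckA   = {NW}
  5. kcA   = {NW,E,S,W}
  6. kckA  = {NW,E,W}
  7. ckcA  = {SE,N,NE}
  8. ckckA = {SE,N,NE,S}
applying k or c yields no new set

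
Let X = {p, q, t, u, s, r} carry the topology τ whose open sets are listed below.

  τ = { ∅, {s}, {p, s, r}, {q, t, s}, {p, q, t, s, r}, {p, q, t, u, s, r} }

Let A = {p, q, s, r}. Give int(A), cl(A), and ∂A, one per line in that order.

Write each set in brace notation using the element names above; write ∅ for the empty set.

open subsets of A: ∅, {s}, {p, s, r}; so int(A) = {p, s, r}
closure: X∖int(X∖A) = X∖∅ = {p, q, t, u, s, r}
∂A = {p, q, t, u, s, r} minus {p, s, r} = {q, t, u}

int(A) = {p, s, r}
cl(A)  = {p, q, t, u, s, r}
∂A     = {q, t, u}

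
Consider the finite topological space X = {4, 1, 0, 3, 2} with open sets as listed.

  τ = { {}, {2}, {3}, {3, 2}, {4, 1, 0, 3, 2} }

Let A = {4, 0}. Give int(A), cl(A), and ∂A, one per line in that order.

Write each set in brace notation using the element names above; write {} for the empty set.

int(A) = {}
cl(A)  = {4, 1, 0}
∂A     = {4, 1, 0}

open subsets of A: {}; so int(A) = {}
closure: X∖int(X∖A) = X∖{3, 2} = {4, 1, 0}
∂A = {4, 1, 0} minus {} = {4, 1, 0}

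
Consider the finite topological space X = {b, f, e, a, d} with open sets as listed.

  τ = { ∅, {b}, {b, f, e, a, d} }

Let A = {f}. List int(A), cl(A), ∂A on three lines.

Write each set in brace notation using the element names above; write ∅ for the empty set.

U open, U⊆A: ∅. int(A) = ⋃ = ∅
X∖A={b, e, a, d}, int(X∖A)={b}, hence cl(A)={f, e, a, d}
∂A: remove int from cl → {f, e, a, d}

int(A) = ∅
cl(A)  = {f, e, a, d}
∂A     = {f, e, a, d}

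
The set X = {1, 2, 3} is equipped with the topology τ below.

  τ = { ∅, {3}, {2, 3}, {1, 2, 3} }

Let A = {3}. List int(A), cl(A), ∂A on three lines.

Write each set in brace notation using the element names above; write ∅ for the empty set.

interior: largest open inside A is {3} (from ∅, {3})
cl via duality: int({1, 2}) = ∅, so X∖∅ = {1, 2, 3}
cl∖int = {1, 2}

int(A) = {3}
cl(A)  = {1, 2, 3}
∂A     = {1, 2}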